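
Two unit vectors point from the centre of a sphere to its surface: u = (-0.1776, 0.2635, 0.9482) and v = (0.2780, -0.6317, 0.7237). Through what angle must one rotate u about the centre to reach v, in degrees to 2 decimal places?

u·v = 0.4704; |u| = 1.0000, |v| = 1.0000.
cos θ = (u·v)/(|u||v|) = 0.4704, so θ = 61.94°.

61.94°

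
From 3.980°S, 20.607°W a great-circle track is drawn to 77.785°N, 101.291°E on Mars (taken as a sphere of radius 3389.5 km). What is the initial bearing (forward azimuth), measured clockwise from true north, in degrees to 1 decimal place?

10.5°

With φ₁ = -0.0695, φ₂ = 1.3576, Δλ = 2.1275 rad, the forward-azimuth formula gives
θ = atan2( sin Δλ cos φ₂ , cos φ₁ sin φ₂ − sin φ₁ cos φ₂ cos Δλ ) = atan2(0.1796, 0.9672) = 10.52°.
So the initial bearing is 10.5°.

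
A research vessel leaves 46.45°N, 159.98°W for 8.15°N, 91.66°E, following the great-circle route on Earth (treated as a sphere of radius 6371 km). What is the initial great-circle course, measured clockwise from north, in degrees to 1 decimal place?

With φ₁ = 0.8107, φ₂ = 0.1422, Δλ = -1.8912 rad, the forward-azimuth formula gives
θ = atan2( sin Δλ cos φ₂ , cos φ₁ sin φ₂ − sin φ₁ cos φ₂ cos Δλ ) = atan2(-0.9395, 0.3237) = -70.99°.
Adding 360° brings this into [0°, 360°): 289.0°.

289.0°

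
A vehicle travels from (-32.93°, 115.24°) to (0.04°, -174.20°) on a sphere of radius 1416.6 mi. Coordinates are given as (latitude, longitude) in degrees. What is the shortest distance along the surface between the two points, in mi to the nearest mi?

1825 mi

With latitudes φ₁ = -32.930°, φ₂ = 0.040° and longitude difference Δλ = 70.560°:
Haversine: a = sin²(Δφ/2) + cos φ₁ cos φ₂ sin²(Δλ/2) = 0.0805 + (0.8393)(1.0000)(0.3336) = 0.36052.
Central angle c = 2·arcsin(√a) = 1.28808 rad.
Distance = R·c = 1416.6 × 1.2881 ≈ 1825 mi.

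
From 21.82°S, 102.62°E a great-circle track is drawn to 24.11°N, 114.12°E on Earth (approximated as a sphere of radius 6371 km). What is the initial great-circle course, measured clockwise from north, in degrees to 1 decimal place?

Δλ = 11.500° = 0.2007 rad.
y = sin Δλ · cos φ₂ = (0.1994)(0.9128) = 0.1820
x = cos φ₁ sin φ₂ − sin φ₁ cos φ₂ cos Δλ = (0.9284)(0.4085) − (-0.3717)(0.9128)(0.9799) = 0.7117
θ = atan2(y, x) = 14.34°, so the bearing is 14.3°.

14.3°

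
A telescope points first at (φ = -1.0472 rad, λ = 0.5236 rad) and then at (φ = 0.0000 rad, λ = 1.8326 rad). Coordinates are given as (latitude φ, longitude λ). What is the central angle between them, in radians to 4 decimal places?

1.4410 rad

With latitudes φ₁ = -60.000°, φ₂ = 0.000° and longitude difference Δλ = 75.000°:
cos c = sin φ₁ sin φ₂ + cos φ₁ cos φ₂ cos Δλ = (-0.8660)(0.0000) + (0.5000)(1.0000)(0.2588) = 0.12941,
so c = arccos(0.12941) = 1.44102 rad.
So the angular separation is 1.4410 rad.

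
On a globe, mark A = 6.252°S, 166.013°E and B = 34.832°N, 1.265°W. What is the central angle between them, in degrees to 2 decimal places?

Let φ₁ = -0.1091 rad, φ₂ = 0.6079 rad, and Δλ = -2.9196 rad.
Haversine: a = sin²(Δφ/2) + cos φ₁ cos φ₂ sin²(Δλ/2) = 0.1231 + (0.9941)(0.8208)(0.9877) = 0.92906.
Central angle c = 2·arcsin(√a) = 2.60239 rad.
So the angular separation is 149.11°.

149.11°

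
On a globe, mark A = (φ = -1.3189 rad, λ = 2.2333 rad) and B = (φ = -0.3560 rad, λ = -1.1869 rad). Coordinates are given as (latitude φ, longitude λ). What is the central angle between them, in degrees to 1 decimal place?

83.5°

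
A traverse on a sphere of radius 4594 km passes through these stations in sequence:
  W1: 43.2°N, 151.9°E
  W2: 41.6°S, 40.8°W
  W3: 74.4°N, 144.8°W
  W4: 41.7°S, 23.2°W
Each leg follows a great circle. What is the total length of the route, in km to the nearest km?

Leg W1→W2: central angle 2.9757 rad, distance 13670.4 km.
Leg W2→W3: central angle 2.3297 rad, distance 10702.6 km.
Leg W3→W4: central angle 2.4127 rad, distance 11084.1 km.
Total: 13670.4 + 10702.6 + 11084.1 ≈ 35457 km.

35457 km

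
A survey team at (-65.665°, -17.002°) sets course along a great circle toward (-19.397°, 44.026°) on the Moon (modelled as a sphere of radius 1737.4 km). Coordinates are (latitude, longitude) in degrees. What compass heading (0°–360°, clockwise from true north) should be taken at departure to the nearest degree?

Δλ = 61.028° = 1.0651 rad.
y = sin Δλ · cos φ₂ = (0.8749)(0.9432) = 0.8252
x = cos φ₁ sin φ₂ − sin φ₁ cos φ₂ cos Δλ = (0.4121)(-0.3321) − (-0.9112)(0.9432)(0.4844) = 0.2794
θ = atan2(y, x) = 71.29°, so the bearing is 71°.

71°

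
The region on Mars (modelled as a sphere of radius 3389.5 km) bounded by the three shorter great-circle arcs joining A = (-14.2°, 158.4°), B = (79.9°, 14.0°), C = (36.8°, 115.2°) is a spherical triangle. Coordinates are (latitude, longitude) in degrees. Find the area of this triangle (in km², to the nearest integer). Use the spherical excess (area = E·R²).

6027788 km²

Side lengths (central angles): a = 0.9734, b = 1.1385, c = 1.9603 rad; semiperimeter s = 2.0361.
By l'Huilier's theorem, tan(E/4) = √[tan(s/2) tan((s−a)/2) tan((s−b)/2) tan((s−c)/2)], giving spherical excess E = 0.5247 rad.
Area = E·R² = 0.5247 × (3389.5)² ≈ 6027788 km².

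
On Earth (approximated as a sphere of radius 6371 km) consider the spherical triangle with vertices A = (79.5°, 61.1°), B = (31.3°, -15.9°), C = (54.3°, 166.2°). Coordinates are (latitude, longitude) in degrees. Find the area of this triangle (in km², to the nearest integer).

7030963 km²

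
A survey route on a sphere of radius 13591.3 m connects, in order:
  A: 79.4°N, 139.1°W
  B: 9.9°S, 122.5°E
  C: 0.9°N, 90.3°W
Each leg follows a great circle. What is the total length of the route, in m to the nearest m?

58695 m

Leg A→B: central angle 1.7675 rad, distance 24023.0 m.
Leg B→C: central angle 2.5511 rad, distance 34672.3 m.
Total: 24023.0 + 34672.3 ≈ 58695 m.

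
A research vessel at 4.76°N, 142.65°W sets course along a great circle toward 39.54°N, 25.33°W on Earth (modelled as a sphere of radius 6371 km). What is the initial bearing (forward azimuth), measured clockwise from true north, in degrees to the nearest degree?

Δλ = 117.320° = 2.0476 rad.
y = sin Δλ · cos φ₂ = (0.8885)(0.7712) = 0.6852
x = cos φ₁ sin φ₂ − sin φ₁ cos φ₂ cos Δλ = (0.9966)(0.6366) − (0.0830)(0.7712)(-0.4590) = 0.6638
θ = atan2(y, x) = 45.91°, so the bearing is 46°.

46°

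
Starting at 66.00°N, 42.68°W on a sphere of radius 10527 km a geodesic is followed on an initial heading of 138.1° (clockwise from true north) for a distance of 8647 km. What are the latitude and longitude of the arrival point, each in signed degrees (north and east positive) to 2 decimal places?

Angular distance δ = d/R = 8647/10527 = 0.82141 rad; initial bearing θ = 2.4103 rad.
sin φ₂ = sin φ₁ cos δ + cos φ₁ sin δ cos θ = (0.9135)(0.6812) + (0.4067)(0.7321)(-0.7443) = 0.4007, so φ₂ = 23.62°.
Δλ = atan2(sin θ sin δ cos φ₁, cos δ − sin φ₁ sin φ₂) = atan2(0.1989, 0.3152) = 32.251°.
λ₂ = -42.680° + 32.251° = -10.43°.

23.62°, -10.43°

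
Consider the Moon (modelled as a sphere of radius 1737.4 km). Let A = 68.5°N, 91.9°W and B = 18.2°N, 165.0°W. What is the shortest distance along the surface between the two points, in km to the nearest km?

2030 km

With latitudes φ₁ = 68.500°, φ₂ = 18.200° and longitude difference Δλ = -73.100°:
cos c = sin φ₁ sin φ₂ + cos φ₁ cos φ₂ cos Δλ = (0.9304)(0.3123) + (0.3665)(0.9500)(0.2907) = 0.39181,
so c = arccos(0.39181) = 1.16819 rad.
Distance = R·c = 1737.4 × 1.1682 ≈ 2030 km.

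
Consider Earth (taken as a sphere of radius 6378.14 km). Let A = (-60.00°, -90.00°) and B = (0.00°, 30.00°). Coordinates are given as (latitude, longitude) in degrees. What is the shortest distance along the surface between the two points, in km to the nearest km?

11630 km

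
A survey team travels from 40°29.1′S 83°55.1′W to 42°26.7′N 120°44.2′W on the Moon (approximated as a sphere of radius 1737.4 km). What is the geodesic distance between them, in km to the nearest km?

Let φ₁ = -0.7066 rad, φ₂ = 0.7408 rad, and Δλ = -0.6426 rad.
cos c = sin φ₁ sin φ₂ + cos φ₁ cos φ₂ cos Δλ = (-0.6492)(0.6749) + (0.7606)(0.7379)(0.8005) = 0.01114,
so c = arccos(0.01114) = 1.55966 rad.
Distance = R·c = 1737.4 × 1.5597 ≈ 2710 km.

2710 km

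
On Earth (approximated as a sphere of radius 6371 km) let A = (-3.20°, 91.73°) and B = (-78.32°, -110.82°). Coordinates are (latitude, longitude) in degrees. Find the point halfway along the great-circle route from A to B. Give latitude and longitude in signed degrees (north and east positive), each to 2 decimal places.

Central angle δ = 1.7032 rad. Interpolating on the sphere with fraction f = 0.5:
P = [sin((1−f)δ)·A + sin(fδ)·B] / sin δ = 0.7590·A + 0.7590·B in Cartesian coordinates,
giving P = (-0.0775, 0.6138, -0.7856), i.e. latitude -51.78°, longitude 97.20°.

-51.78°, 97.20°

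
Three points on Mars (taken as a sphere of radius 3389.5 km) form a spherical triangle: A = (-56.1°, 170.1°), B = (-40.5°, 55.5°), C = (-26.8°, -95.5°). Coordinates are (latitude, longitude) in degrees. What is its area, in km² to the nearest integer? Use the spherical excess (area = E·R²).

11561577 km²

Side lengths (central angles): a = 1.8763, b = 1.2281, c = 1.1998 rad; semiperimeter s = 2.1521.
By l'Huilier's theorem, tan(E/4) = √[tan(s/2) tan((s−a)/2) tan((s−b)/2) tan((s−c)/2)], giving spherical excess E = 1.0063 rad.
Area = E·R² = 1.0063 × (3389.5)² ≈ 11561577 km².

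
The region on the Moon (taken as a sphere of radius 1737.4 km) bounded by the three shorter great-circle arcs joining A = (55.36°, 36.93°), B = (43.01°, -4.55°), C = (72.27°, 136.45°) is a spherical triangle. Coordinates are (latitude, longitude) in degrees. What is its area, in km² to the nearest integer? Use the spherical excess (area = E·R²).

Side lengths (central angles): a = 1.0739, b = 0.7151, c = 0.5103 rad; semiperimeter s = 1.1497.
By l'Huilier's theorem, tan(E/4) = √[tan(s/2) tan((s−a)/2) tan((s−b)/2) tan((s−c)/2)], giving spherical excess E = 0.1693 rad.
Area = E·R² = 0.1693 × (1737.4)² ≈ 510992 km².

510992 km²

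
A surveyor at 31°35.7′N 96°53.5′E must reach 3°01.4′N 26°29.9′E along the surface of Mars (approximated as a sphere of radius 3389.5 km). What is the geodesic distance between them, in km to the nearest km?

Let φ₁ = 0.5514 rad, φ₂ = 0.0528 rad, and Δλ = -1.2286 rad.
Haversine: a = sin²(Δφ/2) + cos φ₁ cos φ₂ sin²(Δλ/2) = 0.0609 + (0.8518)(0.9986)(0.3322) = 0.34347.
Central angle c = 2·arcsin(√a) = 1.25239 rad.
Distance = R·c = 3389.5 × 1.2524 ≈ 4245 km.

4245 km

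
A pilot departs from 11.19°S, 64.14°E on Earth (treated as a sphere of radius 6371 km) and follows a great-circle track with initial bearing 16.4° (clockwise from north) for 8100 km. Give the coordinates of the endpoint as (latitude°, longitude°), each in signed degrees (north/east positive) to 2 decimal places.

Angular distance δ = d/R = 8100/6371 = 1.27139 rad; initial bearing θ = 0.2862 rad.
sin φ₂ = sin φ₁ cos δ + cos φ₁ sin δ cos θ = (-0.1941)(0.2950) + (0.9810)(0.9555)(0.9593) = 0.8420, so φ₂ = 57.35°.
Δλ = atan2(sin θ sin δ cos φ₁, cos δ − sin φ₁ sin φ₂) = atan2(0.2647, 0.4584) = 30.002°.
λ₂ = 64.140° + 30.002° = 94.14°.

57.35°, 94.14°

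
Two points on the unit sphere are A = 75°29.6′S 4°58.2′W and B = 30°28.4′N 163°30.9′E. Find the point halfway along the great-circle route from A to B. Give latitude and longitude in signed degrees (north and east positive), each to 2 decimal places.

The central angle between A and B is δ = 2.3497 rad.
With f = 0.5, the slerp weights are sin((1−f)δ)/sin δ = 1.2964 and sin(fδ)/sin δ = 1.2964.
Weighted sum of the unit vectors: (1.2964)·(0.2496,-0.0217,-0.9681) + (1.2964)·(-0.8264,0.2446,0.5071) = (-0.7479, 0.2889, -0.5976).
Converting back: φ = atan2(z, √(x²+y²)) = -36.70°, λ = atan2(y, x) = 158.88°.

-36.70°, 158.88°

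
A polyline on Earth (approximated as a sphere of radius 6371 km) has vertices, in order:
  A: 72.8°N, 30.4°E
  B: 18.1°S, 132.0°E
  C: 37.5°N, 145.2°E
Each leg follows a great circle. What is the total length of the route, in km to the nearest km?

18643 km

Leg A→B: central angle 1.9319 rad, distance 12308.1 km.
Leg B→C: central angle 0.9944 rad, distance 6335.0 km.
Total: 12308.1 + 6335.0 ≈ 18643 km.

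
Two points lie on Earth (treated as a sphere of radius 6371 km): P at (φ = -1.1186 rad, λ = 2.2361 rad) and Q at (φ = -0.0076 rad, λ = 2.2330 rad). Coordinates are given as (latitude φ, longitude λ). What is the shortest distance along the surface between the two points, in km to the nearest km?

Let φ₁ = -1.1186 rad, φ₂ = -0.0076 rad, and Δλ = -0.0031 rad.
Haversine: a = sin²(Δφ/2) + cos φ₁ cos φ₂ sin²(Δλ/2) = 0.2781 + (0.4369)(1.0000)(0.0000) = 0.27812.
Central angle c = 2·arcsin(√a) = 1.11100 rad.
Distance = R·c = 6371 × 1.1110 ≈ 7078 km.

7078 km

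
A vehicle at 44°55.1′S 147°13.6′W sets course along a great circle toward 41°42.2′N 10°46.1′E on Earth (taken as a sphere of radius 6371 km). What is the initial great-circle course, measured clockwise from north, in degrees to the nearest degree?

94°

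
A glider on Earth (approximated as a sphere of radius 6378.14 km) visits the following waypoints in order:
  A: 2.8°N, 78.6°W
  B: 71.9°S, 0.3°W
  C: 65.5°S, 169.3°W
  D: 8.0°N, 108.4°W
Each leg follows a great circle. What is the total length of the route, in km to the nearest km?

24186 km

Leg A→B: central angle 1.5543 rad, distance 9913.6 km.
Leg B→C: central angle 0.7400 rad, distance 4719.9 km.
Leg C→D: central angle 1.4977 rad, distance 9552.3 km.
Total: 9913.6 + 4719.9 + 9552.3 ≈ 24186 km.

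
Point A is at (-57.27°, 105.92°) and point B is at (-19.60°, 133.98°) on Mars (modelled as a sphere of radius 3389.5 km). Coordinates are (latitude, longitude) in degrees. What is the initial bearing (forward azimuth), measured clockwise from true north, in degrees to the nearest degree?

41°

With φ₁ = -0.9996, φ₂ = -0.3421, Δλ = 0.4897 rad, the forward-azimuth formula gives
θ = atan2( sin Δλ cos φ₂ , cos φ₁ sin φ₂ − sin φ₁ cos φ₂ cos Δλ ) = atan2(0.4431, 0.5180) = 40.55°.
So the initial bearing is 41°.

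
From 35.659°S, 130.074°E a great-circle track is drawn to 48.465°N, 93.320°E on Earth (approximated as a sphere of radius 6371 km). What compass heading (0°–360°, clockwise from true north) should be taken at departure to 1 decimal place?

336.6°

Δλ = -36.754° = -0.6415 rad.
y = sin Δλ · cos φ₂ = (-0.5984)(0.6631) = -0.3968
x = cos φ₁ sin φ₂ − sin φ₁ cos φ₂ cos Δλ = (0.8125)(0.7486) − (-0.5830)(0.6631)(0.8012) = 0.9179
θ = atan2(y, x) = -23.38°; adding 360° gives 336.6°.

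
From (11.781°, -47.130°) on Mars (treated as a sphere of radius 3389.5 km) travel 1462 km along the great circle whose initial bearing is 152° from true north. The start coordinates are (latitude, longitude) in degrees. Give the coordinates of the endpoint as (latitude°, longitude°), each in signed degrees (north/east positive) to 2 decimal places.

Angular distance δ = d/R = 1462/3389.5 = 0.43133 rad; initial bearing θ = 2.6529 rad.
sin φ₂ = sin φ₁ cos δ + cos φ₁ sin δ cos θ = (0.2042)(0.9084) + (0.9789)(0.4181)(-0.8829) = -0.1759, so φ₂ = -10.13°.
Δλ = atan2(sin θ sin δ cos φ₁, cos δ − sin φ₁ sin φ₂) = atan2(0.1921, 0.9443) = 11.501°.
λ₂ = -47.130° + 11.501° = -35.63°.

-10.13°, -35.63°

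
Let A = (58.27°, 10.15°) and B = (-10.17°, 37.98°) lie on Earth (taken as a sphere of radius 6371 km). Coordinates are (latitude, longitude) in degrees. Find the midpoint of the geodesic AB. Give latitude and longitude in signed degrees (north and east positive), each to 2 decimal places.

24.63°, 28.37°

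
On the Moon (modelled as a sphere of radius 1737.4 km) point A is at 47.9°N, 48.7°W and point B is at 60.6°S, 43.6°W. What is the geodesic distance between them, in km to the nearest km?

In radians: φ₁ = 0.8360, φ₂ = -1.0577, Δλ = 5.100° = 0.0890 rad.
cos c = sin φ₁ sin φ₂ + cos φ₁ cos φ₂ cos Δλ = (0.7420)(-0.8712) + (0.6704)(0.4909)(0.9960) = -0.31861,
so c = arccos(-0.31861) = 1.89506 rad.
Distance = R·c = 1737.4 × 1.8951 ≈ 3292 km.

3292 km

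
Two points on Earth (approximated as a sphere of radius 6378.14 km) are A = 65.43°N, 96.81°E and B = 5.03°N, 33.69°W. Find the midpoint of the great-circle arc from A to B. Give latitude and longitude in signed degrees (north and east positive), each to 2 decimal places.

51.54°, -10.16°

Central angle δ = 1.7612 rad. Interpolating on the sphere with fraction f = 0.5:
P = [sin((1−f)δ)·A + sin(fδ)·B] / sin δ = 0.7853·A + 0.7853·B in Cartesian coordinates,
giving P = (0.6122, -0.1097, 0.7831), i.e. latitude 51.54°, longitude -10.16°.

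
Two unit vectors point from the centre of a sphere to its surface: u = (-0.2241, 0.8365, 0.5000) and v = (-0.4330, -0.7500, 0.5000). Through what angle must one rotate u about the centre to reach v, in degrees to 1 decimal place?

106.3°

u·v = -0.2803; |u| = 1.0000, |v| = 1.0000.
cos θ = (u·v)/(|u||v|) = -0.2803, so θ = 106.3°.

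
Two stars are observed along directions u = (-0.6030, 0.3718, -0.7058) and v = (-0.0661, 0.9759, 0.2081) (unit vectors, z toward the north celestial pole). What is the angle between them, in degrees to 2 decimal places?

75.18°

u·v = 0.2558; |u| = 1.0000, |v| = 1.0000.
cos θ = (u·v)/(|u||v|) = 0.2558, so θ = 75.18°.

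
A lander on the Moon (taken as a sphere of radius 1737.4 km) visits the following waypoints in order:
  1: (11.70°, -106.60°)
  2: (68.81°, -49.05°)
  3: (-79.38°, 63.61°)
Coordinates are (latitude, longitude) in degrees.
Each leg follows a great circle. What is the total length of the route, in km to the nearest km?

6918 km

Leg 1→2: central angle 1.1821 rad, distance 2053.8 km.
Leg 2→3: central angle 2.7996 rad, distance 4864.0 km.
Total: 2053.8 + 4864.0 ≈ 6918 km.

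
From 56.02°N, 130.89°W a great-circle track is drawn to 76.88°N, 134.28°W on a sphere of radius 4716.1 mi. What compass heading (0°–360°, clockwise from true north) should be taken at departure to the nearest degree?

358°

Δλ = -3.390° = -0.0592 rad.
y = sin Δλ · cos φ₂ = (-0.0591)(0.2270) = -0.0134
x = cos φ₁ sin φ₂ − sin φ₁ cos φ₂ cos Δλ = (0.5589)(0.9739) − (0.8292)(0.2270)(0.9983) = 0.3564
θ = atan2(y, x) = -2.16°; adding 360° gives 358°.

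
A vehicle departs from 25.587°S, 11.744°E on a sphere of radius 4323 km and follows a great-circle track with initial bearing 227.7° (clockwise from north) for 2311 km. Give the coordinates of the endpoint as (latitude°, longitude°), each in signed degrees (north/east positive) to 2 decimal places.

-42.91°, -19.22°

Angular distance δ = d/R = 2311/4323 = 0.53458 rad; initial bearing θ = 3.9741 rad.
sin φ₂ = sin φ₁ cos δ + cos φ₁ sin δ cos θ = (-0.4319)(0.8605) + (0.9019)(0.5095)(-0.6730) = -0.6809, so φ₂ = -42.91°.
Δλ = atan2(sin θ sin δ cos φ₁, cos δ − sin φ₁ sin φ₂) = atan2(-0.3399, 0.5664) = -30.965°.
λ₂ = 11.744° − 30.965° = -19.22°.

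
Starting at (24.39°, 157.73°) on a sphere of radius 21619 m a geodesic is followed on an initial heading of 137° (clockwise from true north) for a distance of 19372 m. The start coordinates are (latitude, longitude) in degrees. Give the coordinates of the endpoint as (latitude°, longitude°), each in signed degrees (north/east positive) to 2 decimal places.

Angular distance δ = d/R = 19372/21619 = 0.89606 rad; initial bearing θ = 2.3911 rad.
sin φ₂ = sin φ₁ cos δ + cos φ₁ sin δ cos θ = (0.4129)(0.6247) + (0.9108)(0.7809)(-0.7314) = -0.2622, so φ₂ = -15.20°.
Δλ = atan2(sin θ sin δ cos φ₁, cos δ − sin φ₁ sin φ₂) = atan2(0.4850, 0.7329) = 33.495°.
λ₂ = 157.730° + 33.495° = 191.22° → -168.78° after wrapping to (−180°, 180°].

-15.20°, -168.78°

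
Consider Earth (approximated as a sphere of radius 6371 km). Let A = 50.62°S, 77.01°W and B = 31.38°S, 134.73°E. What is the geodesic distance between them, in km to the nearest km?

In radians: φ₁ = -0.8835, φ₂ = -0.5477, Δλ = -148.260° = -2.5876 rad.
cos c = sin φ₁ sin φ₂ + cos φ₁ cos φ₂ cos Δλ = (-0.7730)(-0.5207) + (0.6345)(0.8537)(-0.8504) = -0.05816,
so c = arccos(-0.05816) = 1.62899 rad.
Distance = R·c = 6371 × 1.6290 ≈ 10378 km.

10378 km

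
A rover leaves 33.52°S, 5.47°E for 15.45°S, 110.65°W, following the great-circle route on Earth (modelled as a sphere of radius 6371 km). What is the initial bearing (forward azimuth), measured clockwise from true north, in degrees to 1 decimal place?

With φ₁ = -0.5850, φ₂ = -0.2697, Δλ = -2.0267 rad, the forward-azimuth formula gives
θ = atan2( sin Δλ cos φ₂ , cos φ₁ sin φ₂ − sin φ₁ cos φ₂ cos Δλ ) = atan2(-0.8654, -0.4564) = -117.81°.
Adding 360° brings this into [0°, 360°): 242.2°.

242.2°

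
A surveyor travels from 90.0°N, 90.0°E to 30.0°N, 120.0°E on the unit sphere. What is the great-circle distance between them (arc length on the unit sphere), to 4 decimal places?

In radians: φ₁ = 1.5708, φ₂ = 0.5236, Δλ = 30.000° = 0.5236 rad.
cos c = sin φ₁ sin φ₂ + cos φ₁ cos φ₂ cos Δλ = (1.0000)(0.5000) + (0.0000)(0.8660)(0.8660) = 0.50000,
so c = arccos(0.50000) = 1.04720 rad.
On the unit sphere the arc length equals the central angle: 1.0472.

1.0472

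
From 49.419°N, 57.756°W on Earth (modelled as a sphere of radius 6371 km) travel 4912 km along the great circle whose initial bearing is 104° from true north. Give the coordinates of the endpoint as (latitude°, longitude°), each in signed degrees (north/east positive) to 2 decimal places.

Angular distance δ = d/R = 4912/6371 = 0.77099 rad; initial bearing θ = 1.8151 rad.
sin φ₂ = sin φ₁ cos δ + cos φ₁ sin δ cos θ = (0.7595)(0.7172) + (0.6505)(0.6968)(-0.2419) = 0.4351, so φ₂ = 25.79°.
Δλ = atan2(sin θ sin δ cos φ₁, cos δ − sin φ₁ sin φ₂) = atan2(0.4398, 0.3868) = 48.672°.
λ₂ = -57.756° + 48.672° = -9.08°.

25.79°, -9.08°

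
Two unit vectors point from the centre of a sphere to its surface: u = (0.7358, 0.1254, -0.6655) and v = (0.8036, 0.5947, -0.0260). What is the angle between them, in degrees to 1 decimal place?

46.9°

u·v = 0.6832; |u| = 1.0000, |v| = 1.0001.
cos θ = (u·v)/(|u||v|) = 0.6831, so θ = 46.9°.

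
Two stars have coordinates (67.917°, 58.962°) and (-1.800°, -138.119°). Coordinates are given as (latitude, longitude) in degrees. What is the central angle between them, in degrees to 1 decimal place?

In radians: φ₁ = 1.1854, φ₂ = -0.0314, Δλ = 162.919° = 2.8435 rad.
Haversine: a = sin²(Δφ/2) + cos φ₁ cos φ₂ sin²(Δλ/2) = 0.3267 + (0.3759)(0.9995)(0.9779) = 0.69415.
Central angle c = 2·arcsin(√a) = 1.96958 rad.
So the angular separation is 112.8°.

112.8°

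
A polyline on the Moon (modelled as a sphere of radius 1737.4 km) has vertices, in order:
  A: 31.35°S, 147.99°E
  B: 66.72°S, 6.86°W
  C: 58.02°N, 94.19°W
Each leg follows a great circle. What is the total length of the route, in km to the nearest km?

6683 km

Leg A→B: central angle 1.3976 rad, distance 2428.1 km.
Leg B→C: central angle 2.4487 rad, distance 4254.4 km.
Total: 2428.1 + 4254.4 ≈ 6683 km.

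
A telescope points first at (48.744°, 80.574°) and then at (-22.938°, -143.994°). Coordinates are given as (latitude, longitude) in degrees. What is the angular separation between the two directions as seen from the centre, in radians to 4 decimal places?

2.3827 rad

In radians: φ₁ = 0.8507, φ₂ = -0.4003, Δλ = 135.432° = 2.3637 rad.
cos c = sin φ₁ sin φ₂ + cos φ₁ cos φ₂ cos Δλ = (0.7518)(-0.3897) + (0.6594)(0.9209)(-0.7124) = -0.72563,
so c = arccos(-0.72563) = 2.38275 rad.
So the angular separation is 2.3827 rad.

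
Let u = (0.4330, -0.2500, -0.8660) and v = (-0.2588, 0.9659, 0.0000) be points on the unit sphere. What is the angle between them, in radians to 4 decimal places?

1.9322 rad

u·v = -0.3535; |u| = 1.0000, |v| = 1.0000.
cos θ = (u·v)/(|u||v|) = -0.3536, so θ = 1.9322 rad.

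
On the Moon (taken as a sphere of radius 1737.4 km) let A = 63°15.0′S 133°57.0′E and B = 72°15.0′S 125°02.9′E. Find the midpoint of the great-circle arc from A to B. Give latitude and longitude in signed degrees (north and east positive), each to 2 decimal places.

-67.81°, 130.36°

Central angle δ = 0.1673 rad. Interpolating on the sphere with fraction f = 0.5:
P = [sin((1−f)δ)·A + sin(fδ)·B] / sin δ = 0.5018·A + 0.5018·B in Cartesian coordinates,
giving P = (-0.2446, 0.2878, -0.9259), i.e. latitude -67.81°, longitude 130.36°.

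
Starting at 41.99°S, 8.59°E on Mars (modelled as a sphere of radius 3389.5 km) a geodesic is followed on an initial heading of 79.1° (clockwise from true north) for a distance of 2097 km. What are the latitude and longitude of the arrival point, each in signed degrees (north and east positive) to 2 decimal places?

-27.61°, 48.58°

Angular distance δ = d/R = 2097/3389.5 = 0.61868 rad; initial bearing θ = 1.3806 rad.
sin φ₂ = sin φ₁ cos δ + cos φ₁ sin δ cos θ = (-0.6690)(0.8146) + (0.7433)(0.5800)(0.1891) = -0.4635, so φ₂ = -27.61°.
Δλ = atan2(sin θ sin δ cos φ₁, cos δ − sin φ₁ sin φ₂) = atan2(0.4233, 0.5046) = 39.993°.
λ₂ = 8.590° + 39.993° = 48.58°.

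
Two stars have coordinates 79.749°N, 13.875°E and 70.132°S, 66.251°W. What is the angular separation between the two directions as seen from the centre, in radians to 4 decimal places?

2.7265 rad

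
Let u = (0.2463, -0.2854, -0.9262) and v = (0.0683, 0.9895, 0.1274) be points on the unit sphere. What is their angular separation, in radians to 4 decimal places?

1.9645 rad

u·v = -0.3836; |u| = 1.0000, |v| = 1.0000.
cos θ = (u·v)/(|u||v|) = -0.3836, so θ = 1.9645 rad.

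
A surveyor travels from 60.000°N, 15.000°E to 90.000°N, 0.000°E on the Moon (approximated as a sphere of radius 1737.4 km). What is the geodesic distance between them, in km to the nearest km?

910 km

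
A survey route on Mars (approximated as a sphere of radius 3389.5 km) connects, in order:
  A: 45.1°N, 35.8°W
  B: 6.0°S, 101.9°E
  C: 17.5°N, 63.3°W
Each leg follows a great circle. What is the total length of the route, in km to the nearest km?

Leg A→B: central angle 2.2059 rad, distance 7476.9 km.
Leg B→C: central angle 2.8191 rad, distance 9555.4 km.
Total: 7476.9 + 9555.4 ≈ 17032 km.

17032 km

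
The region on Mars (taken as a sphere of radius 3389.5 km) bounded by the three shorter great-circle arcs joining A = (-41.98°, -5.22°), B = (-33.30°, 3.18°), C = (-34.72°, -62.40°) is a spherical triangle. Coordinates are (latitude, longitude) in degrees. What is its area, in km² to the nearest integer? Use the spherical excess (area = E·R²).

591894 km²

Side lengths (central angles): a = 0.9314, b = 0.7783, c = 0.1906 rad; semiperimeter s = 0.9501.
By l'Huilier's theorem, tan(E/4) = √[tan(s/2) tan((s−a)/2) tan((s−b)/2) tan((s−c)/2)], giving spherical excess E = 0.0515 rad.
Area = E·R² = 0.0515 × (3389.5)² ≈ 591894 km².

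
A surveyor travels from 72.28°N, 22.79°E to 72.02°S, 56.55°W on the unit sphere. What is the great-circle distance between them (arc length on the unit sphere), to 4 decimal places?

With latitudes φ₁ = 72.280°, φ₂ = -72.020° and longitude difference Δλ = -79.340°:
cos c = sin φ₁ sin φ₂ + cos φ₁ cos φ₂ cos Δλ = (0.9526)(-0.9512) + (0.3044)(0.3087)(0.1850) = -0.88866,
so c = arccos(-0.88866) = 2.66520 rad.
On the unit sphere the arc length equals the central angle: 2.6652.

2.6652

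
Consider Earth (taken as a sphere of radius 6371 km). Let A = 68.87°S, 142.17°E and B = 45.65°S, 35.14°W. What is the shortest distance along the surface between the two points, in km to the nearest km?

Let φ₁ = -1.2020 rad, φ₂ = -0.7967 rad, and Δλ = -3.0946 rad.
Haversine: a = sin²(Δφ/2) + cos φ₁ cos φ₂ sin²(Δλ/2) = 0.0405 + (0.3605)(0.6990)(0.9994) = 0.29236.
Central angle c = 2·arcsin(√a) = 1.14254 rad.
Distance = R·c = 6371 × 1.1425 ≈ 7279 km.

7279 km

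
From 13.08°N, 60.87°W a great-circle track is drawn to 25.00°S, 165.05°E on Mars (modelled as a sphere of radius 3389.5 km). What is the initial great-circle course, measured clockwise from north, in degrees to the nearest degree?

248°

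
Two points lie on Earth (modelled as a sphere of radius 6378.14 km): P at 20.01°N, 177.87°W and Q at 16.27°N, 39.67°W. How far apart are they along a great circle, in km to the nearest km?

Let φ₁ = 0.3492 rad, φ₂ = 0.2840 rad, and Δλ = 2.4120 rad.
cos c = sin φ₁ sin φ₂ + cos φ₁ cos φ₂ cos Δλ = (0.3422)(0.2802) + (0.9396)(0.9600)(-0.7455) = -0.57655,
so c = arccos(-0.57655) = 2.18530 rad.
Distance = R·c = 6378.14 × 2.1853 ≈ 13938 km.

13938 km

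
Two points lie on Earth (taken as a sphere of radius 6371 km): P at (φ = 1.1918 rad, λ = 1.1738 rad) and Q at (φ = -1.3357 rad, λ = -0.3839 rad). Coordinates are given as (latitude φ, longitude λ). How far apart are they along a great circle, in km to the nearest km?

17176 km

In radians: φ₁ = 1.1918, φ₂ = -1.3357, Δλ = -89.250° = -1.5577 rad.
cos c = sin φ₁ sin φ₂ + cos φ₁ cos φ₂ cos Δλ = (0.9290)(-0.9725) + (0.3700)(0.2329)(0.0131) = -0.90235,
so c = arccos(-0.90235) = 2.69599 rad.
Distance = R·c = 6371 × 2.6960 ≈ 17176 km.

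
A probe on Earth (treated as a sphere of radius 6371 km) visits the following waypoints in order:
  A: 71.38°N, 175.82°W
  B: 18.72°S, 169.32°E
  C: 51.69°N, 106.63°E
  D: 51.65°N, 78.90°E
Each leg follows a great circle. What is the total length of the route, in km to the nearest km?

21880 km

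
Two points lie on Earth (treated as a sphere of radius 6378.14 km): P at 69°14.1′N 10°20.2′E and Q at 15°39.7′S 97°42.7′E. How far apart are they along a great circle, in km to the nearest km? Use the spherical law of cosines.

With latitudes φ₁ = 69.235°, φ₂ = -15.662° and longitude difference Δλ = 87.375°:
cos c = sin φ₁ sin φ₂ + cos φ₁ cos φ₂ cos Δλ = (0.9350)(-0.2700) + (0.3545)(0.9629)(0.0458) = -0.23679,
so c = arccos(-0.23679) = 1.80985 rad.
Distance = R·c = 6378.14 × 1.8099 ≈ 11543 km.

11543 km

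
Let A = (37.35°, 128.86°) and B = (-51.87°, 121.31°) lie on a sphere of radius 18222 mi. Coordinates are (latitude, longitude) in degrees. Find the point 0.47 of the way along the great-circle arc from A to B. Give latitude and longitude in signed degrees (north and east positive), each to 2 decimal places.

The central angle between A and B is δ = 1.5614 rad.
With f = 0.47, the slerp weights are sin((1−f)δ)/sin δ = 0.7363 and sin(fδ)/sin δ = 0.6698.
Weighted sum of the unit vectors: (0.7363)·(-0.4988,0.6190,0.6067) + (0.6698)·(-0.3209,0.5275,-0.7866) = (-0.5822, 0.8091, -0.0801).
Converting back: φ = atan2(z, √(x²+y²)) = -4.60°, λ = atan2(y, x) = 125.74°.

-4.60°, 125.74°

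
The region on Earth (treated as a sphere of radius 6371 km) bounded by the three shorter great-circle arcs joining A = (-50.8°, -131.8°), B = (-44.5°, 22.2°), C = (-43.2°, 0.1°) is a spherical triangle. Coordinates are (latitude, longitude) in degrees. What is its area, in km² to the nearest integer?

Side lengths (central angles): a = 0.2782, b = 1.3461, c = 1.4324 rad; semiperimeter s = 1.5284.
By l'Huilier's theorem, tan(E/4) = √[tan(s/2) tan((s−a)/2) tan((s−b)/2) tan((s−c)/2)], giving spherical excess E = 0.2202 rad.
Area = E·R² = 0.2202 × (6371)² ≈ 8935951 km².

8935951 km²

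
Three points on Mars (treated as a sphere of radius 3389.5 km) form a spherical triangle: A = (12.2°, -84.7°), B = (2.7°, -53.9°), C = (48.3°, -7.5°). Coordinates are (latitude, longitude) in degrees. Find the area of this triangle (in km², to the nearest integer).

Side lengths (central angles): a = 1.0548, b = 1.2642, c = 0.5575 rad; semiperimeter s = 1.4382.
By l'Huilier's theorem, tan(E/4) = √[tan(s/2) tan((s−a)/2) tan((s−b)/2) tan((s−c)/2)], giving spherical excess E = 0.3336 rad.
Area = E·R² = 0.3336 × (3389.5)² ≈ 3832270 km².

3832270 km²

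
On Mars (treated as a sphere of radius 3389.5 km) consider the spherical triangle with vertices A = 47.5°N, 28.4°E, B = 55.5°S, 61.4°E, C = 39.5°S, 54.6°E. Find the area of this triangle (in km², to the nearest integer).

260820 km²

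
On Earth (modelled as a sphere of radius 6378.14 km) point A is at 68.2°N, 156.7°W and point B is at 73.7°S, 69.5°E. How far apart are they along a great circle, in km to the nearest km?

18304 km

Let φ₁ = 1.1903 rad, φ₂ = -1.2863 rad, and Δλ = -2.3353 rad.
Haversine: a = sin²(Δφ/2) + cos φ₁ cos φ₂ sin²(Δλ/2) = 0.8935 + (0.3714)(0.2807)(0.8461) = 0.98165.
Central angle c = 2·arcsin(√a) = 2.86986 rad.
Distance = R·c = 6378.14 × 2.8699 ≈ 18304 km.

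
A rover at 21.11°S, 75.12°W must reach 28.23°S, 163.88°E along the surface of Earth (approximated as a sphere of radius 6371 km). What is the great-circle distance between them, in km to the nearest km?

11637 km

With latitudes φ₁ = -21.110°, φ₂ = -28.230° and longitude difference Δλ = -121.000°:
cos c = sin φ₁ sin φ₂ + cos φ₁ cos φ₂ cos Δλ = (-0.3602)(-0.4730) + (0.9329)(0.8811)(-0.5150) = -0.25296,
so c = arccos(-0.25296) = 1.82654 rad.
Distance = R·c = 6371 × 1.8265 ≈ 11637 km.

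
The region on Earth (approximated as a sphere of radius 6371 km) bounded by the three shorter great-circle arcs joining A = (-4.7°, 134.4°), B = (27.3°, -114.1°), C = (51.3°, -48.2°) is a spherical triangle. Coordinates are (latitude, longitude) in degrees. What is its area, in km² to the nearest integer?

Side lengths (central angles): a = 0.9461, b = 2.3274, c = 1.9414 rad; semiperimeter s = 2.6075.
By l'Huilier's theorem, tan(E/4) = √[tan(s/2) tan((s−a)/2) tan((s−b)/2) tan((s−c)/2)], giving spherical excess E = 1.6638 rad.
Area = E·R² = 1.6638 × (6371)² ≈ 67534044 km².

67534044 km²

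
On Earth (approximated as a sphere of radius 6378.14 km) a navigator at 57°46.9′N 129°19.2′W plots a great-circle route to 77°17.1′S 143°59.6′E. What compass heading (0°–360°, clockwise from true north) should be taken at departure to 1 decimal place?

With φ₁ = 1.0085, φ₂ = -1.3489, Δλ = -1.5130 rad, the forward-azimuth formula gives
θ = atan2( sin Δλ cos φ₂ , cos φ₁ sin φ₂ − sin φ₁ cos φ₂ cos Δλ ) = atan2(-0.2197, -0.5308) = -157.51°.
Adding 360° brings this into [0°, 360°): 202.5°.

202.5°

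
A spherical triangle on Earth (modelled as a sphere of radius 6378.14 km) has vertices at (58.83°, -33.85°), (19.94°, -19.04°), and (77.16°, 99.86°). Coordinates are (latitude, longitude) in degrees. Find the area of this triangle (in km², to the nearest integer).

7362382 km²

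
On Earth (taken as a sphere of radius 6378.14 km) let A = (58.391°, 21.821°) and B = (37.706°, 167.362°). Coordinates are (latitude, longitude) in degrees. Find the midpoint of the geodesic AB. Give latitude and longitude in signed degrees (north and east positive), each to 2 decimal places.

72.35°, 127.80°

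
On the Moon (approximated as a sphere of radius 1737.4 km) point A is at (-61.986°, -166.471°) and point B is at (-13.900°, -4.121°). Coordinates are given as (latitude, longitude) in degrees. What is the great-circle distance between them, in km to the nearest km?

With latitudes φ₁ = -61.986°, φ₂ = -13.900° and longitude difference Δλ = 162.350°:
cos c = sin φ₁ sin φ₂ + cos φ₁ cos φ₂ cos Δλ = (-0.8828)(-0.2402) + (0.4697)(0.9707)(-0.9529) = -0.22239,
so c = arccos(-0.22239) = 1.79506 rad.
Distance = R·c = 1737.4 × 1.7951 ≈ 3119 km.

3119 km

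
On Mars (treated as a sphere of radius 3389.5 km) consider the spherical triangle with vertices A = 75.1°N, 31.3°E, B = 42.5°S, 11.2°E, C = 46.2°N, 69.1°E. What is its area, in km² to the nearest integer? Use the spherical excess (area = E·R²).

8494824 km²

Side lengths (central angles): a = 1.7890, b = 0.5770, c = 2.0656 rad; semiperimeter s = 2.2158.
By l'Huilier's theorem, tan(E/4) = √[tan(s/2) tan((s−a)/2) tan((s−b)/2) tan((s−c)/2)], giving spherical excess E = 0.7394 rad.
Area = E·R² = 0.7394 × (3389.5)² ≈ 8494824 km².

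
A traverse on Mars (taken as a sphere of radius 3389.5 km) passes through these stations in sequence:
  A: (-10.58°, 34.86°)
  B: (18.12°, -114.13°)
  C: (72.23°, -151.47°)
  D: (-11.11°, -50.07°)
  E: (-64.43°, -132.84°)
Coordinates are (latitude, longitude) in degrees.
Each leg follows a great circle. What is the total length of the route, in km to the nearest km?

Leg A→B: central angle 2.6018 rad, distance 8818.9 km.
Leg B→C: central angle 1.0160 rad, distance 3443.7 km.
Leg C→D: central angle 1.8159 rad, distance 6155.1 km.
Leg D→E: central angle 1.3417 rad, distance 4547.6 km.
Total: 8818.9 + 3443.7 + 6155.1 + 4547.6 ≈ 22965 km.

22965 km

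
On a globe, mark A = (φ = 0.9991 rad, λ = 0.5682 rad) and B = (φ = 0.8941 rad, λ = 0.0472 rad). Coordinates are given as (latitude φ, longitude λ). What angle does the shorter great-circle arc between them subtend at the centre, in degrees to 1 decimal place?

18.3°

In radians: φ₁ = 0.9991, φ₂ = 0.8941, Δλ = -29.851° = -0.5210 rad.
Haversine: a = sin²(Δφ/2) + cos φ₁ cos φ₂ sin²(Δλ/2) = 0.0028 + (0.5411)(0.6262)(0.0663) = 0.02523.
Central angle c = 2·arcsin(√a) = 0.31904 rad.
So the angular separation is 18.3°.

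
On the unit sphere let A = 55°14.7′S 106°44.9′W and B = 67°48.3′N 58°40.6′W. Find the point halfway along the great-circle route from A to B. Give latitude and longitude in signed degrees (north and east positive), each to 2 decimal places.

6.84°, -87.88°

The central angle between A and B is δ = 2.2355 rad.
With f = 0.5, the slerp weights are sin((1−f)δ)/sin δ = 1.1423 and sin(fδ)/sin δ = 1.1423.
Weighted sum of the unit vectors: (1.1423)·(-0.1643,-0.5459,-0.8216) + (1.1423)·(0.1964,-0.3227,0.9259) = (0.0367, -0.9922, 0.1192).
Converting back: φ = atan2(z, √(x²+y²)) = 6.84°, λ = atan2(y, x) = -87.88°.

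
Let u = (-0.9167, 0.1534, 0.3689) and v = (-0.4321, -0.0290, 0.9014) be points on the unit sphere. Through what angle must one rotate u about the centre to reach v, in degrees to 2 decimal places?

u·v = 0.7242; |u| = 1.0000, |v| = 1.0000.
cos θ = (u·v)/(|u||v|) = 0.7242, so θ = 43.60°.

43.60°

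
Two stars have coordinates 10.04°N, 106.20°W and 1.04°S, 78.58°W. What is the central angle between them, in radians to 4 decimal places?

0.5173 rad

Let φ₁ = 0.1752 rad, φ₂ = -0.0182 rad, and Δλ = 0.4821 rad.
cos c = sin φ₁ sin φ₂ + cos φ₁ cos φ₂ cos Δλ = (0.1743)(-0.0182) + (0.9847)(0.9998)(0.8860) = 0.86917,
so c = arccos(0.86917) = 0.51728 rad.
So the angular separation is 0.5173 rad.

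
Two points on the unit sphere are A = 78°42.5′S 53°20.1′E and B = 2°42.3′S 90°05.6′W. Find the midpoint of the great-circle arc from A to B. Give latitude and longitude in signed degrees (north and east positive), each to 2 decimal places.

-50.42°, -82.20°

Central angle δ = 1.6818 rad. Interpolating on the sphere with fraction f = 0.5:
P = [sin((1−f)δ)·A + sin(fδ)·B] / sin δ = 0.7499·A + 0.7499·B in Cartesian coordinates,
giving P = (0.0865, -0.6313, -0.7707), i.e. latitude -50.42°, longitude -82.20°.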